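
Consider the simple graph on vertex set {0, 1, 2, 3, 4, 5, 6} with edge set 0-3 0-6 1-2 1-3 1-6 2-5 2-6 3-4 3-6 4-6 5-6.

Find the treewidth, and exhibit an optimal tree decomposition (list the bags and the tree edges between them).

Treewidth 2.
One such decomposition:
Bags: B1 = {3, 4, 6}  B2 = {0, 3, 6}  B3 = {1, 3, 6}  B4 = {1, 2, 6}  B5 = {2, 5, 6}
Tree: B1–B2, B1–B3, B3–B4, B4–B5

Each bag holds 3 vertices, so the decomposition has width 2, which upper-bounds the treewidth. On the other hand G contains the 3-clique {1, 2, 6}. A clique must lie in a single bag of any decomposition, so no decomposition can have width below 2. The upper and lower bounds meet at 2, so that is the treewidth.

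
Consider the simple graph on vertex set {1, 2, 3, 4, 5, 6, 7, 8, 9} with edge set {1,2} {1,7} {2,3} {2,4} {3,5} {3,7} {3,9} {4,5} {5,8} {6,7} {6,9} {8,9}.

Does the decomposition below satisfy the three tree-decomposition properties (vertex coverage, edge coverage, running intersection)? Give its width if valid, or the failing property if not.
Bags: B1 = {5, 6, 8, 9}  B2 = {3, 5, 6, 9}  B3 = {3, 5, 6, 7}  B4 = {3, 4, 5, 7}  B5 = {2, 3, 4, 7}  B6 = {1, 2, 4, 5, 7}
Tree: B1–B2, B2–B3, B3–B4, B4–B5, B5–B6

No — bags containing vertex 5 are not connected in the tree.

A tree decomposition must satisfy three properties: every vertex lies in some bag; for every edge, both endpoints lie together in some bag; and for every vertex, the bags containing it form a connected subtree. Here bags containing vertex 5 are not connected in the tree, so the decomposition is invalid.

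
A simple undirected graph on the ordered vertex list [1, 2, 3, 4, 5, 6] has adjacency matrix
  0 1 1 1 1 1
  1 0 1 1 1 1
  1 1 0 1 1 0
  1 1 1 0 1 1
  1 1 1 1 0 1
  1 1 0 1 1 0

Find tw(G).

4

A width-4 tree decomposition is:
Bags: B1 = {1, 2, 3, 4, 5}  B2 = {1, 2, 4, 5, 6}
Tree: B1–B2
The largest bag has 5 vertices, giving width 4; this decomposition certifies tw(G) ≤ 4. For the lower bound, the 5 vertices {1, 2, 3, 4, 5} are pairwise adjacent, and any tree decomposition puts a clique entirely inside one bag — forcing width ≥ 4. Combining the bounds, tw(G) = 4.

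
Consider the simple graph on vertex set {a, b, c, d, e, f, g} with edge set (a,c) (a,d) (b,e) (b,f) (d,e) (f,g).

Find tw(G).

A width-1 tree decomposition is:
Bags: B1 = {f, g}  B2 = {b, f}  B3 = {b, e}  B4 = {d, e}  B5 = {a, d}  B6 = {a, c}
Tree: B1–B2, B2–B3, B3–B4, B4–B5, B5–B6
Each bag holds 2 vertices, so the decomposition has width 1, which upper-bounds the treewidth. Since G has at least one edge (e.g. g–f), it is not an edgeless graph, so tw(G) ≥ 1. Combining the bounds, tw(G) = 1.

1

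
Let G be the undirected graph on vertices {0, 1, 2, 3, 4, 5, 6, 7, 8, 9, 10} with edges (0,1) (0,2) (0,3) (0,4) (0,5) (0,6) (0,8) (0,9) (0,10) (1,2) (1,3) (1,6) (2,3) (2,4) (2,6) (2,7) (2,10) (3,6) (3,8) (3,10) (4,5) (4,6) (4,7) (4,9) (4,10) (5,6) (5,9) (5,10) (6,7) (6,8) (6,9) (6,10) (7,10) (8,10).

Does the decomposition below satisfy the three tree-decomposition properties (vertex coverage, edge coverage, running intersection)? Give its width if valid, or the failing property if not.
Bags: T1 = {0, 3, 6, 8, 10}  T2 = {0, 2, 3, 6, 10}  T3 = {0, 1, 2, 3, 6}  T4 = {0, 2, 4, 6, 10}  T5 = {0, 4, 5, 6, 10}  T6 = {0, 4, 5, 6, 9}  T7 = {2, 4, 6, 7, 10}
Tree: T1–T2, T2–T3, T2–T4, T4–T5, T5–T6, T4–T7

Every vertex of G appears in some bag (union = {0, 1, 2, 3, 4, 5, 6, 7, 8, 9, 10}); every edge is covered by a bag; and for each vertex v the set of bags containing v is connected in the bag tree. The decomposition is therefore valid. The largest bag has 5 vertices, so the width is 4.

Yes; width 4.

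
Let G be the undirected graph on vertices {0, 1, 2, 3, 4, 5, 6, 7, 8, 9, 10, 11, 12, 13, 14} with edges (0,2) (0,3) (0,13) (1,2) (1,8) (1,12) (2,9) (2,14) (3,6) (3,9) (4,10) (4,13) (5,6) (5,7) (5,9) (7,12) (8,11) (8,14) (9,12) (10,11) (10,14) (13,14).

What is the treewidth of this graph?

3

A width-3 tree decomposition is:
Bags: B1 = {3, 5, 6, 7}  B2 = {3, 5, 7, 9}  B3 = {3, 7, 9, 12}  B4 = {0, 3, 9, 12}  B5 = {0, 2, 9, 12}  B6 = {0, 1, 2, 12}  B7 = {0, 1, 2, 13}  B8 = {1, 2, 13, 14}  B9 = {1, 8, 13, 14}  B10 = {4, 8, 13, 14}  B11 = {4, 8, 10, 14}  B12 = {4, 8, 10, 11}
Tree: B1–B2, B2–B3, B3–B4, B4–B5, B5–B6, B6–B7, B7–B8, B8–B9, B9–B10, B10–B11, B11–B12
Each bag holds 4 vertices, so the decomposition has width 3, which upper-bounds the treewidth. For the lower bound: the 4 vertex sets {5,6,7}, {3}, {9}, {0,1,2,12} are disjoint, each induces a connected subgraph, and every pair is joined by at least one edge of G. Contracting each set to a single vertex therefore yields K_{4} as a minor, and since treewidth is minor-monotone, tw(G) ≥ tw(K_{4}) = 3. Combining the bounds, tw(G) = 3.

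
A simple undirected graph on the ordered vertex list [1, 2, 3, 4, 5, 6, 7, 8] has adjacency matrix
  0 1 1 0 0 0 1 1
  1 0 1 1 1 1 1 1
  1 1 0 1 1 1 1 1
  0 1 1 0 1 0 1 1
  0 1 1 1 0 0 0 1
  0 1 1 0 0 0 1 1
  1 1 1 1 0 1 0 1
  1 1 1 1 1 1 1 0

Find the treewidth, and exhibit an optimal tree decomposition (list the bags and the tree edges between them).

Each bag holds 5 vertices, so the decomposition has width 4, which upper-bounds the treewidth. On the other hand G contains the 5-clique {2, 3, 4, 5, 8}. A clique must lie in a single bag of any decomposition, so no decomposition can have width below 4. Combining the bounds, tw(G) = 4.

Treewidth 4.
One such decomposition:
Bags: B1 = {2, 3, 4, 7, 8}  B2 = {2, 3, 4, 5, 8}  B3 = {2, 3, 6, 7, 8}  B4 = {1, 2, 3, 7, 8}
Tree: B1–B2, B1–B3, B1–B4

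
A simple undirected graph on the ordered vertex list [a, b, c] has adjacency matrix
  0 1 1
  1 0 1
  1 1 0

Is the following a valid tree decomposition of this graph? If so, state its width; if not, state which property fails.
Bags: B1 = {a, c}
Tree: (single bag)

A tree decomposition must satisfy three properties: every vertex lies in some bag; for every edge, both endpoints lie together in some bag; and for every vertex, the bags containing it form a connected subtree. Here vertex b appears in no bag, so the decomposition is invalid.

No — vertex b appears in no bag.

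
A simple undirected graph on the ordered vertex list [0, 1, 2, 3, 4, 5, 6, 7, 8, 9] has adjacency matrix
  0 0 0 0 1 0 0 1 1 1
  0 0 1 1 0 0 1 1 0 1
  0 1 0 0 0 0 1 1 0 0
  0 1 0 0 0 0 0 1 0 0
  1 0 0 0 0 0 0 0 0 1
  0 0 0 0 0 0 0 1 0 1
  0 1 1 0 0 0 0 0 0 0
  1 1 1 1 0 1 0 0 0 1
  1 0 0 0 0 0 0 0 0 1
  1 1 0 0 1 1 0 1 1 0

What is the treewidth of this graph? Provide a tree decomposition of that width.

The largest bag has 3 vertices, giving width 2; this decomposition certifies tw(G) ≤ 2. Conversely, {0, 8, 9} is a clique of size 3, and the vertices of any clique must share a bag in every tree decomposition; so some bag has ≥ 3 vertices and tw(G) ≥ 2. The upper and lower bounds meet at 2, so that is the treewidth.

Treewidth 2.
One such decomposition:
Bags: B1 = {5, 7, 9}  B2 = {1, 7, 9}  B3 = {0, 7, 9}  B4 = {1, 2, 7}  B5 = {1, 2, 6}  B6 = {1, 3, 7}  B7 = {0, 4, 9}  B8 = {0, 8, 9}
Tree: B1–B2, B1–B3, B2–B4, B4–B5, B2–B6, B3–B7, B7–B8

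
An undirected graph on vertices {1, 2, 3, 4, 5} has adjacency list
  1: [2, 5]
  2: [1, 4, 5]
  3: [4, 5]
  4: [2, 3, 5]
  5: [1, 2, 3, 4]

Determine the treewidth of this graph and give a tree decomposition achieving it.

Treewidth 2.
Bags: B1 = {2, 4, 5}  B2 = {1, 2, 5}  B3 = {3, 4, 5}
Tree: B1–B2, B1–B3

The largest bag has 3 vertices, giving width 2; this decomposition certifies tw(G) ≤ 2. Conversely, {1, 2, 5} is a clique of size 3, and the vertices of any clique must share a bag in every tree decomposition; so some bag has ≥ 3 vertices and tw(G) ≥ 2. Hence tw(G) = 2 exactly.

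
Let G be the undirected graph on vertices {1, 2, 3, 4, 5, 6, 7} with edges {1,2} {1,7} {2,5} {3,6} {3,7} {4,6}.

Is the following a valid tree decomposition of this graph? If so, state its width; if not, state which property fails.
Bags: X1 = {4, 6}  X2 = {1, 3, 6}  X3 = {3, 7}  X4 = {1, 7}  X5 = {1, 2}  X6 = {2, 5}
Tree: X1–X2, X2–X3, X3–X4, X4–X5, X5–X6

No — bags containing vertex 1 are not connected in the tree.

A tree decomposition must satisfy three properties: every vertex lies in some bag; for every edge, both endpoints lie together in some bag; and for every vertex, the bags containing it form a connected subtree. Here bags containing vertex 1 are not connected in the tree, so the decomposition is invalid.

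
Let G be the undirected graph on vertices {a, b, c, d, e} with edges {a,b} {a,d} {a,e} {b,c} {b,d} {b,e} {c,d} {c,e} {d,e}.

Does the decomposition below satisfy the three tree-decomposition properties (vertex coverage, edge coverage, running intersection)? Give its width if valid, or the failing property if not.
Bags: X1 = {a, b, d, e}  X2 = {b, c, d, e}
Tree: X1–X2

Yes; width 3.

Every vertex of G appears in some bag (union = {a, b, c, d, e}); every edge is covered by a bag; and for each vertex v the set of bags containing v is connected in the bag tree. The decomposition is therefore valid. The largest bag has 4 vertices, so the width is 3.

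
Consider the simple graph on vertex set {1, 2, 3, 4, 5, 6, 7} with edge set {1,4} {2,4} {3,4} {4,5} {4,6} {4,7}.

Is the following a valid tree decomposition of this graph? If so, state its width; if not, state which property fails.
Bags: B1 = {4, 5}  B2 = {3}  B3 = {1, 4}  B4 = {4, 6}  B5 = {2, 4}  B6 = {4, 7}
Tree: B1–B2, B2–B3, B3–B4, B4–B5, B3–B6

A tree decomposition must satisfy three properties: every vertex lies in some bag; for every edge, both endpoints lie together in some bag; and for every vertex, the bags containing it form a connected subtree. Here edge (4,3) lies in no bag, so the decomposition is invalid.

No — edge (4,3) lies in no bag.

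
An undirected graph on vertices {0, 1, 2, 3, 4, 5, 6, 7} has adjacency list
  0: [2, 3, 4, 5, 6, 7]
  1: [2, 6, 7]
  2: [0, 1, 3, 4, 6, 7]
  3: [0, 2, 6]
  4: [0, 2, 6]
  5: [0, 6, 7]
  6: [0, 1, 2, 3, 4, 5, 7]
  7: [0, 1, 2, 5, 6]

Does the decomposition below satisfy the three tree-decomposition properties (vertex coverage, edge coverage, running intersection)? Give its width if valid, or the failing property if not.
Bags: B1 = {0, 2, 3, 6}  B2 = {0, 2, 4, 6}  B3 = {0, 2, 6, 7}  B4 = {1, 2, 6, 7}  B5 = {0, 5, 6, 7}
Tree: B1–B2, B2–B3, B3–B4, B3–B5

Every vertex of G appears in some bag (union = {0, 1, 2, 3, 4, 5, 6, 7}); every edge is covered by a bag; and for each vertex v the set of bags containing v is connected in the bag tree. The decomposition is therefore valid. The largest bag has 4 vertices, so the width is 3.

Yes; width 3.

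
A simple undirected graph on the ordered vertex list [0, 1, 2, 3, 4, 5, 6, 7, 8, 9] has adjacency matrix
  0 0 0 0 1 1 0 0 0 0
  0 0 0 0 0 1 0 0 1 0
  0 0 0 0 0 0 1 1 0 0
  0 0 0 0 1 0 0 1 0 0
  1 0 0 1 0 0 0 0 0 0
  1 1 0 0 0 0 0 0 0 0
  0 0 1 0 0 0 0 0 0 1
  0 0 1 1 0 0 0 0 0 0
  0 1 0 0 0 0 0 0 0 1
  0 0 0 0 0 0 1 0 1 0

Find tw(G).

A width-2 tree decomposition is:
Bags: B1 = {6, 8, 9}  B2 = {2, 6, 8}  B3 = {2, 7, 8}  B4 = {3, 7, 8}  B5 = {3, 4, 8}  B6 = {0, 4, 8}  B7 = {0, 5, 8}  B8 = {1, 5, 8}
Tree: B1–B2, B2–B3, B3–B4, B4–B5, B5–B6, B6–B7, B7–B8
Each bag holds 3 vertices, so the decomposition has width 2, which upper-bounds the treewidth. Since 8–9–6–2–7–3–4–0–5–1–8 is a cycle in G, G is not acyclic. Forests are exactly the graphs of treewidth ≤ 1, so tw(G) ≥ 2. Therefore the treewidth is 2.

2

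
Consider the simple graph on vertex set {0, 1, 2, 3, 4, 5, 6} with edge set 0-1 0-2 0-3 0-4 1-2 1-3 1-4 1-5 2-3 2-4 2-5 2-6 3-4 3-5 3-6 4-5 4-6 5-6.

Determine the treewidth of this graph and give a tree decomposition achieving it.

Each bag holds 5 vertices, so the decomposition has width 4, which upper-bounds the treewidth. For the lower bound, the 5 vertices {0, 1, 2, 3, 4} are pairwise adjacent, and any tree decomposition puts a clique entirely inside one bag — forcing width ≥ 4. Therefore the treewidth is 4.

Treewidth 4.
One such decomposition:
Bags: B1 = {1, 2, 3, 4, 5}  B2 = {2, 3, 4, 5, 6}  B3 = {0, 1, 2, 3, 4}
Tree: B1–B2, B1–B3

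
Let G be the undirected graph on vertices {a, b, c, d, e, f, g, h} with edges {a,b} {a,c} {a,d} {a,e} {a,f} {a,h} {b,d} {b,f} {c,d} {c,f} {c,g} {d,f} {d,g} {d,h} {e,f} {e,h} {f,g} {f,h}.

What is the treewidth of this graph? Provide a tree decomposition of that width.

Each bag holds 4 vertices, so the decomposition has width 3, which upper-bounds the treewidth. For the lower bound, the 4 vertices {c, d, f, g} are pairwise adjacent, and any tree decomposition puts a clique entirely inside one bag — forcing width ≥ 3. Hence tw(G) = 3 exactly.

Treewidth 3.
Bags: B1 = {a, d, f, h}  B2 = {a, c, d, f}  B3 = {a, b, d, f}  B4 = {a, e, f, h}  B5 = {c, d, f, g}
Tree: B1–B2, B2–B3, B1–B4, B2–B5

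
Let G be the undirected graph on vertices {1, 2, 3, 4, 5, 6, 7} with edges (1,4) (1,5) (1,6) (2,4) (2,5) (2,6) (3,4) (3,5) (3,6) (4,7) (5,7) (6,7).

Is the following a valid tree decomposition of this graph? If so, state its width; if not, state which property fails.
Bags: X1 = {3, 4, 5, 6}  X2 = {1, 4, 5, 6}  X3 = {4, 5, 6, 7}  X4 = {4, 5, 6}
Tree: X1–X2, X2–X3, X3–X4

A tree decomposition must satisfy three properties: every vertex lies in some bag; for every edge, both endpoints lie together in some bag; and for every vertex, the bags containing it form a connected subtree. Here vertex 2 appears in no bag, so the decomposition is invalid.

No — vertex 2 appears in no bag.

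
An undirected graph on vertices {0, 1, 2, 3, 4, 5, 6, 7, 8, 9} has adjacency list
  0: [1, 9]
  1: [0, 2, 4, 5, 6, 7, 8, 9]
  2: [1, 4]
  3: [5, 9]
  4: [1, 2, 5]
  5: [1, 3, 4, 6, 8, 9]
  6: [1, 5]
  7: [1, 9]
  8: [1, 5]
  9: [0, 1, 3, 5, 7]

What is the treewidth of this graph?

2

A width-2 tree decomposition is:
Bags: B1 = {1, 4, 5}  B2 = {1, 5, 6}  B3 = {1, 5, 9}  B4 = {1, 7, 9}  B5 = {1, 2, 4}  B6 = {3, 5, 9}  B7 = {1, 5, 8}  B8 = {0, 1, 9}
Tree: B1–B2, B1–B3, B3–B4, B1–B5, B3–B6, B1–B7, B3–B8
Each bag holds 3 vertices, so the decomposition has width 2, which upper-bounds the treewidth. On the other hand G contains the 3-clique {0, 1, 9}. A clique must lie in a single bag of any decomposition, so no decomposition can have width below 2. Therefore the treewidth is 2.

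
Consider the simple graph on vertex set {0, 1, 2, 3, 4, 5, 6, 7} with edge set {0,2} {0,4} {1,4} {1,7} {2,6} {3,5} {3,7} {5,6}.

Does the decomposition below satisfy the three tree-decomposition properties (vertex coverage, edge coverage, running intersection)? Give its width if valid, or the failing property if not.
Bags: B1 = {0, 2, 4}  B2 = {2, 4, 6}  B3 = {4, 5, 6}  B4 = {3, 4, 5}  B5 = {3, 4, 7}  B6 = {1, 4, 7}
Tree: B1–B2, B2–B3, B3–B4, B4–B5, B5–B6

Checking the three conditions: (i) the bags cover all of {0, 1, 2, 3, 4, 5, 6, 7}; (ii) for each edge, some bag contains both endpoints; (iii) the bags containing any fixed vertex form a subtree. All hold, so the decomposition is valid with width 3 − 1 = 2.

Yes; width 2.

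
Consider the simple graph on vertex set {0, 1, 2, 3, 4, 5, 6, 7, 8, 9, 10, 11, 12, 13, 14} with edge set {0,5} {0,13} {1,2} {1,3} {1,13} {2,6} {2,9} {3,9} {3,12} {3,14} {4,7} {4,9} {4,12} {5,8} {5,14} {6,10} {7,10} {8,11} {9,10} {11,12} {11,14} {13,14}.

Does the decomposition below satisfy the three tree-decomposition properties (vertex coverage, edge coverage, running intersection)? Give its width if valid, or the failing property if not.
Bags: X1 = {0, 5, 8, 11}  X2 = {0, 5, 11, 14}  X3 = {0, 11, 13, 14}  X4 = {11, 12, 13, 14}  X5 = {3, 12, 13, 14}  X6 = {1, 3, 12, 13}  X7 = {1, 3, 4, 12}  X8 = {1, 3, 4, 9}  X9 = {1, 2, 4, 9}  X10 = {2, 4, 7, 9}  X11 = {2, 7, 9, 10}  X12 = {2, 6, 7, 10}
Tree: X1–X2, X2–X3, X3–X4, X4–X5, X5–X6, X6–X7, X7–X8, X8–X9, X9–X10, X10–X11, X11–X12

Yes; width 3.

Vertex coverage: the bags together contain {0, 1, 2, 3, 4, 5, 6, 7, 8, 9, 10, 11, 12, 13, 14}, the full vertex set. Edge coverage: each edge of G has both endpoints in at least one bag. Running intersection: for every vertex, the bags containing it form a connected subtree. All three properties hold, so this is a valid tree decomposition of width max|bag| − 1 = 3, and hence tw(G) ≤ 3.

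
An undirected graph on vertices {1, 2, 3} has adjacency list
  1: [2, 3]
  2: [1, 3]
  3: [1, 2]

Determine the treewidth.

A width-2 tree decomposition is:
Bags: B1 = {1, 2, 3}
Tree: (single bag)
A single bag containing all 3 vertices is trivially a valid decomposition of width 2. Conversely, {1, 2, 3} is a clique of size 3, and the vertices of any clique must share a bag in every tree decomposition; so some bag has ≥ 3 vertices and tw(G) ≥ 2. Hence tw(G) = 2 exactly.

2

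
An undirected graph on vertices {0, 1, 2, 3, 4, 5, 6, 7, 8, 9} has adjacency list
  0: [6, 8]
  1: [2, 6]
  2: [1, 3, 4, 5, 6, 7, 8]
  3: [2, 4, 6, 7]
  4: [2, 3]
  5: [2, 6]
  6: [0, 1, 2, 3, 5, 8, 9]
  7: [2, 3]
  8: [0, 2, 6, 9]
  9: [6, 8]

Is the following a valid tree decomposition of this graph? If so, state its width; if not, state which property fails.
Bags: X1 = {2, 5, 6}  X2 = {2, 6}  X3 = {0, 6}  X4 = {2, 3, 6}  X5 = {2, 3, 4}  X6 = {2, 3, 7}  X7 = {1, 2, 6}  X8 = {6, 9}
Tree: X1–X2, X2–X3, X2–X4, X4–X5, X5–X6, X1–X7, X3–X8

No — vertex 8 appears in no bag.

A tree decomposition must satisfy three properties: every vertex lies in some bag; for every edge, both endpoints lie together in some bag; and for every vertex, the bags containing it form a connected subtree. Here vertex 8 appears in no bag, so the decomposition is invalid.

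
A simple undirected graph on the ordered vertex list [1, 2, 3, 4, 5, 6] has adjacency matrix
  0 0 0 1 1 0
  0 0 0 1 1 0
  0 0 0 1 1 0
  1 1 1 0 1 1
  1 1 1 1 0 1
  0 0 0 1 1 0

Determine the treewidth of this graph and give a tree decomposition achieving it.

Each bag holds 3 vertices, so the decomposition has width 2, which upper-bounds the treewidth. On the other hand G contains the 3-clique {1, 4, 5}. A clique must lie in a single bag of any decomposition, so no decomposition can have width below 2. Therefore the treewidth is 2.

Treewidth 2.
One such decomposition:
Bags: B1 = {4, 5, 6}  B2 = {3, 4, 5}  B3 = {2, 4, 5}  B4 = {1, 4, 5}
Tree: B1–B2, B2–B3, B1–B4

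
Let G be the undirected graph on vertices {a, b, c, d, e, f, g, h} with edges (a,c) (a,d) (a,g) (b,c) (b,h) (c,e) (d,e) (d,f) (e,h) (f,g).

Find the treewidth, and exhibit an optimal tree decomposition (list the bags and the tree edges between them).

The largest bag has 3 vertices, giving width 2; this decomposition certifies tw(G) ≤ 2. For the lower bound, G contains the cycle g–f–d–a–g, so G is not a forest; only forests have treewidth ≤ 1, hence tw(G) ≥ 2. Combining the bounds, tw(G) = 2.

Treewidth 2.
Bags: B1 = {a, f, g}  B2 = {a, d, f}  B3 = {a, c, d}  B4 = {c, d, e}  B5 = {b, c, e}  B6 = {b, e, h}
Tree: B1–B2, B2–B3, B3–B4, B4–B5, B5–B6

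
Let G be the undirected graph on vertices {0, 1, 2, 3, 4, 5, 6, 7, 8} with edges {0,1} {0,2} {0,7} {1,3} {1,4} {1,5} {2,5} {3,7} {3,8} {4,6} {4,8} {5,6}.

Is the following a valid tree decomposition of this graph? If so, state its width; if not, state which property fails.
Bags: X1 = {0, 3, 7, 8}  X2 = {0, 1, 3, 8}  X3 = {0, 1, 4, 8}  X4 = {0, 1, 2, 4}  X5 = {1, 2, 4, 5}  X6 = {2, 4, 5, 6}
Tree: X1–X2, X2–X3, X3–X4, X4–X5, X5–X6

Vertex coverage: the bags together contain {0, 1, 2, 3, 4, 5, 6, 7, 8}, the full vertex set. Edge coverage: each edge of G has both endpoints in at least one bag. Running intersection: for every vertex, the bags containing it form a connected subtree. All three properties hold, so this is a valid tree decomposition of width max|bag| − 1 = 3, and hence tw(G) ≤ 3.

Yes; width 3.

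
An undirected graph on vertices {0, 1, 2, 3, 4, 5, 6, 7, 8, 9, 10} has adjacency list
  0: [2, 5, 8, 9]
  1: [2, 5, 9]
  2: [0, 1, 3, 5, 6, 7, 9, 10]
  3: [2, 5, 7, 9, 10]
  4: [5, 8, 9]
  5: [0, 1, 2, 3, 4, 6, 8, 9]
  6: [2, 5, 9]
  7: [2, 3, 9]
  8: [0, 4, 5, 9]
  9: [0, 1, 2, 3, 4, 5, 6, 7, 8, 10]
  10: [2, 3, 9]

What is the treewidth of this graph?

3

A width-3 tree decomposition is:
Bags: B1 = {0, 5, 8, 9}  B2 = {0, 2, 5, 9}  B3 = {2, 3, 5, 9}  B4 = {1, 2, 5, 9}  B5 = {4, 5, 8, 9}  B6 = {2, 3, 9, 10}  B7 = {2, 3, 7, 9}  B8 = {2, 5, 6, 9}
Tree: B1–B2, B2–B3, B2–B4, B1–B5, B3–B6, B6–B7, B3–B8
Each bag holds 4 vertices, so the decomposition has width 3, which upper-bounds the treewidth. On the other hand G contains the 4-clique {0, 5, 8, 9}. A clique must lie in a single bag of any decomposition, so no decomposition can have width below 3. Combining the bounds, tw(G) = 3.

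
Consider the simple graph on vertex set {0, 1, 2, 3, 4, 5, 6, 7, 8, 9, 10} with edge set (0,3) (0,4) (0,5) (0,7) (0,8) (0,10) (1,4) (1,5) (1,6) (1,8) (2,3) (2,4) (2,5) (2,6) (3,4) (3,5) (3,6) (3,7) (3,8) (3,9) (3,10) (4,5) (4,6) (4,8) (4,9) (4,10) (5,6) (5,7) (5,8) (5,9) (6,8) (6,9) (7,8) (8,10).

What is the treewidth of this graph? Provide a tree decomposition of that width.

Every bag has size at most 5, so the width is 5 − 1 = 4 and tw(G) ≤ 4. On the other hand G contains the 5-clique {1, 4, 5, 6, 8}. A clique must lie in a single bag of any decomposition, so no decomposition can have width below 4. Hence tw(G) = 4 exactly.

Treewidth 4.
Bags: B1 = {1, 4, 5, 6, 8}  B2 = {3, 4, 5, 6, 8}  B3 = {3, 4, 5, 6, 9}  B4 = {2, 3, 4, 5, 6}  B5 = {0, 3, 4, 5, 8}  B6 = {0, 3, 4, 8, 10}  B7 = {0, 3, 5, 7, 8}
Tree: B1–B2, B2–B3, B2–B4, B2–B5, B5–B6, B5–B7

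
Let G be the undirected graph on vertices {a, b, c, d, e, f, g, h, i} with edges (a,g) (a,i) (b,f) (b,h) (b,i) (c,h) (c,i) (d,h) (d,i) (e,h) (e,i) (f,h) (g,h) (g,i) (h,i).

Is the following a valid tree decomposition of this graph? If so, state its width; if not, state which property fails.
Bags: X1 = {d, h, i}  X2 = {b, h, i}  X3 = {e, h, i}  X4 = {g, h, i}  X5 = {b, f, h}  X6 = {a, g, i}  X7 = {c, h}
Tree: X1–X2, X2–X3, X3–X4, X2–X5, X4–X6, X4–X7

No — edge (i,c) lies in no bag.

A tree decomposition must satisfy three properties: every vertex lies in some bag; for every edge, both endpoints lie together in some bag; and for every vertex, the bags containing it form a connected subtree. Here edge (i,c) lies in no bag, so the decomposition is invalid.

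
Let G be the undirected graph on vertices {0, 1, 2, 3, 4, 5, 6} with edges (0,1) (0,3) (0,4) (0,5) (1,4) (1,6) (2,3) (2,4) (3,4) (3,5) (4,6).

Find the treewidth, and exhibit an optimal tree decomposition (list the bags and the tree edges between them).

Treewidth 2.
One such decomposition:
Bags: B1 = {0, 3, 4}  B2 = {0, 1, 4}  B3 = {1, 4, 6}  B4 = {2, 3, 4}  B5 = {0, 3, 5}
Tree: B1–B2, B2–B3, B1–B4, B1–B5

Every bag has size at most 3, so the width is 3 − 1 = 2 and tw(G) ≤ 2. For the lower bound, the 3 vertices {0, 1, 4} are pairwise adjacent, and any tree decomposition puts a clique entirely inside one bag — forcing width ≥ 2. Therefore the treewidth is 2.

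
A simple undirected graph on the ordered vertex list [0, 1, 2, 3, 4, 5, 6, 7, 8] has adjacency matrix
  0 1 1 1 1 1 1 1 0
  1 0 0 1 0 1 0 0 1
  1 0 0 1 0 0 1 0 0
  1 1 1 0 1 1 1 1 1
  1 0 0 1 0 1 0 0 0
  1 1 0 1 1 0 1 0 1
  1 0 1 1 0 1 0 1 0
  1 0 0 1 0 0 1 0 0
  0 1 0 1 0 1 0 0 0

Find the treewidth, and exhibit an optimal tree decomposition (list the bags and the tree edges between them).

Each bag holds 4 vertices, so the decomposition has width 3, which upper-bounds the treewidth. For the lower bound, the 4 vertices {0, 2, 3, 6} are pairwise adjacent, and any tree decomposition puts a clique entirely inside one bag — forcing width ≥ 3. Therefore the treewidth is 3.

Treewidth 3.
One optimal decomposition is:
Bags: B1 = {0, 3, 6, 7}  B2 = {0, 3, 5, 6}  B3 = {0, 1, 3, 5}  B4 = {1, 3, 5, 8}  B5 = {0, 3, 4, 5}  B6 = {0, 2, 3, 6}
Tree: B1–B2, B2–B3, B3–B4, B2–B5, B1–B6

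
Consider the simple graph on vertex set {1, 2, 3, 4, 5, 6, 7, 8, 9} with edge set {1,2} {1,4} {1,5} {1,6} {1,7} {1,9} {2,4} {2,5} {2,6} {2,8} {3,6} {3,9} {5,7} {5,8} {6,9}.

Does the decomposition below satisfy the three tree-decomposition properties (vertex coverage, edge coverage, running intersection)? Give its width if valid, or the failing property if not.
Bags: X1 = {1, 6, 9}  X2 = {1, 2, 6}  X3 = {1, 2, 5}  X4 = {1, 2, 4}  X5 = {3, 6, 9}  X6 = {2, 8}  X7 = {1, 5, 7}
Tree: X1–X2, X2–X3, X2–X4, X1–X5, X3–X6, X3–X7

No — edge (5,8) lies in no bag.

A tree decomposition must satisfy three properties: every vertex lies in some bag; for every edge, both endpoints lie together in some bag; and for every vertex, the bags containing it form a connected subtree. Here edge (5,8) lies in no bag, so the decomposition is invalid.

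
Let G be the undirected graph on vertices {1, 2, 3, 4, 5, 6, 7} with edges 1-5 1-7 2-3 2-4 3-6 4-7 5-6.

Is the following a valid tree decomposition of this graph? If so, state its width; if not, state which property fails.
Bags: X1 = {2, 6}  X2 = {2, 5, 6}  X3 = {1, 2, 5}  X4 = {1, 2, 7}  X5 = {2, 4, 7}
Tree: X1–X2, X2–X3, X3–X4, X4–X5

A tree decomposition must satisfy three properties: every vertex lies in some bag; for every edge, both endpoints lie together in some bag; and for every vertex, the bags containing it form a connected subtree. Here vertex 3 appears in no bag, so the decomposition is invalid.

No — vertex 3 appears in no bag.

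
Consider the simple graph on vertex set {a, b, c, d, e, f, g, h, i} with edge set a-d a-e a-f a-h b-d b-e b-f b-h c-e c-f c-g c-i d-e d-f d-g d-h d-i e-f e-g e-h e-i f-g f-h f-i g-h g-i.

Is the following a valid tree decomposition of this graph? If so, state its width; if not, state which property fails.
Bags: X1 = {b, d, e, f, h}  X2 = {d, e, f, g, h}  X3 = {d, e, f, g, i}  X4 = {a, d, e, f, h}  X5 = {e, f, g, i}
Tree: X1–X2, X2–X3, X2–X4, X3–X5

No — vertex c appears in no bag.

A tree decomposition must satisfy three properties: every vertex lies in some bag; for every edge, both endpoints lie together in some bag; and for every vertex, the bags containing it form a connected subtree. Here vertex c appears in no bag, so the decomposition is invalid.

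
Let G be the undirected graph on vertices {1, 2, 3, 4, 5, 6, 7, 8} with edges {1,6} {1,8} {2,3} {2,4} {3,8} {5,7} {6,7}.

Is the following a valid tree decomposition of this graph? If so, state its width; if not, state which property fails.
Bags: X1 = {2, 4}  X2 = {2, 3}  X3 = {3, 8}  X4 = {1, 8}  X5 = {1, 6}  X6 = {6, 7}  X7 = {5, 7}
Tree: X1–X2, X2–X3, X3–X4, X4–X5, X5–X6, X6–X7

Yes; width 1.

Vertex coverage: the bags together contain {1, 2, 3, 4, 5, 6, 7, 8}, the full vertex set. Edge coverage: each edge of G has both endpoints in at least one bag. Running intersection: for every vertex, the bags containing it form a connected subtree. All three properties hold, so this is a valid tree decomposition of width max|bag| − 1 = 1, and hence tw(G) ≤ 1.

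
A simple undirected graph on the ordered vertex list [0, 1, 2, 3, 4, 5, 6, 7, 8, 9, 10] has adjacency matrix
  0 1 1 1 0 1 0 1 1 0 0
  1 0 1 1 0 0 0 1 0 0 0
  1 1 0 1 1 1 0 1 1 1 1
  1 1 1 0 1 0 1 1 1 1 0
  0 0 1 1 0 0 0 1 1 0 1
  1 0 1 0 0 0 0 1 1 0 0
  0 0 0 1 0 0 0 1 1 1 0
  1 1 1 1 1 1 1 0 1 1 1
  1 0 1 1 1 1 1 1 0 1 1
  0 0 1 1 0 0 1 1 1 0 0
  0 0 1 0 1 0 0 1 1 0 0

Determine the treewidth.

A width-4 tree decomposition is:
Bags: B1 = {0, 2, 3, 7, 8}  B2 = {2, 3, 4, 7, 8}  B3 = {2, 3, 7, 8, 9}  B4 = {3, 6, 7, 8, 9}  B5 = {0, 2, 5, 7, 8}  B6 = {0, 1, 2, 3, 7}  B7 = {2, 4, 7, 8, 10}
Tree: B1–B2, B2–B3, B3–B4, B1–B5, B1–B6, B2–B7
Each bag holds 5 vertices, so the decomposition has width 4, which upper-bounds the treewidth. Conversely, {2, 4, 7, 8, 10} is a clique of size 5, and the vertices of any clique must share a bag in every tree decomposition; so some bag has ≥ 5 vertices and tw(G) ≥ 4. The upper and lower bounds meet at 4, so that is the treewidth.

4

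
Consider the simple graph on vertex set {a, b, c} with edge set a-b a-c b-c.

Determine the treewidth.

2

A width-2 tree decomposition is:
Bags: B1 = {a, b, c}
Tree: (single bag)
With just one bag of size 3, the width is 3 − 1 = 2, so tw(G) ≤ 2. Conversely, {a, b, c} is a clique of size 3, and the vertices of any clique must share a bag in every tree decomposition; so some bag has ≥ 3 vertices and tw(G) ≥ 2. The upper and lower bounds meet at 2, so that is the treewidth.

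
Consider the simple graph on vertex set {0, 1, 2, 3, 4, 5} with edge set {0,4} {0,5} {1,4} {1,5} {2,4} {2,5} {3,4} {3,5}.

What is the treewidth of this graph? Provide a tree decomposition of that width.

Each bag holds 3 vertices, so the decomposition has width 2, which upper-bounds the treewidth. For the lower bound, G contains the cycle 4–1–5–2–4, so G is not a forest; only forests have treewidth ≤ 1, hence tw(G) ≥ 2. Hence tw(G) = 2 exactly.

Treewidth 2.
Bags: B1 = {1, 4, 5}  B2 = {2, 4, 5}  B3 = {0, 4, 5}  B4 = {3, 4, 5}
Tree: B1–B2, B2–B3, B3–B4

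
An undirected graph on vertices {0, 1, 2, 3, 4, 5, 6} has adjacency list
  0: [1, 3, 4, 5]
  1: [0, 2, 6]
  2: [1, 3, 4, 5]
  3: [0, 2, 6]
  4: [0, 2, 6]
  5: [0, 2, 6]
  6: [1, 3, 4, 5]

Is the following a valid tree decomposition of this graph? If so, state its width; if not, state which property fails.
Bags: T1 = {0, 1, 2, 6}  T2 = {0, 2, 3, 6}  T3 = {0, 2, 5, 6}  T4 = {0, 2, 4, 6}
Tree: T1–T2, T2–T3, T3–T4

Checking the three conditions: (i) the bags cover all of {0, 1, 2, 3, 4, 5, 6}; (ii) for each edge, some bag contains both endpoints; (iii) the bags containing any fixed vertex form a subtree. All hold, so the decomposition is valid with width 4 − 1 = 3.

Yes; width 3.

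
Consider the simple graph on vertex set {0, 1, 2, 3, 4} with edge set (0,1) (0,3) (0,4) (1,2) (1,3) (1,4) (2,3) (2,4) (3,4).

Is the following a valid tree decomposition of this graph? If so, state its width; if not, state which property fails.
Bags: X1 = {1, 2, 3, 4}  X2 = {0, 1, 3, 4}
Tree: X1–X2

Yes; width 3.

Every vertex of G appears in some bag (union = {0, 1, 2, 3, 4}); every edge is covered by a bag; and for each vertex v the set of bags containing v is connected in the bag tree. The decomposition is therefore valid. The largest bag has 4 vertices, so the width is 3.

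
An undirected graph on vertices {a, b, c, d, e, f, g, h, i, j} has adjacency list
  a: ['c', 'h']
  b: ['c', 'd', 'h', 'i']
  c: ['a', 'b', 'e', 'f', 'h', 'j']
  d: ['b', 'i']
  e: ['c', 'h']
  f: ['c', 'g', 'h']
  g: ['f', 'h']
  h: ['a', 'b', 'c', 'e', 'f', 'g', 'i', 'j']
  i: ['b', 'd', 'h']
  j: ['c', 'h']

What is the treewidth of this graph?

A width-2 tree decomposition is:
Bags: B1 = {b, c, h}  B2 = {b, h, i}  B3 = {c, e, h}  B4 = {b, d, i}  B5 = {c, f, h}  B6 = {f, g, h}  B7 = {c, h, j}  B8 = {a, c, h}
Tree: B1–B2, B1–B3, B2–B4, B3–B5, B5–B6, B3–B7, B3–B8
Every bag has size at most 3, so the width is 3 − 1 = 2 and tw(G) ≤ 2. On the other hand G contains the 3-clique {b, d, i}. A clique must lie in a single bag of any decomposition, so no decomposition can have width below 2. The upper and lower bounds meet at 2, so that is the treewidth.

2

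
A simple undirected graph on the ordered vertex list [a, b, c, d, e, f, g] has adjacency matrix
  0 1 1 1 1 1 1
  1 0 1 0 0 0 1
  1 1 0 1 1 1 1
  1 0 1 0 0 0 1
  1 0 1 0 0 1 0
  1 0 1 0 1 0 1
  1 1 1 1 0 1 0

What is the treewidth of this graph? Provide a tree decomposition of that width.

Each bag holds 4 vertices, so the decomposition has width 3, which upper-bounds the treewidth. Conversely, {a, c, d, g} is a clique of size 4, and the vertices of any clique must share a bag in every tree decomposition; so some bag has ≥ 4 vertices and tw(G) ≥ 3. Therefore the treewidth is 3.

Treewidth 3.
One optimal decomposition is:
Bags: B1 = {a, b, c, g}  B2 = {a, c, f, g}  B3 = {a, c, d, g}  B4 = {a, c, e, f}
Tree: B1–B2, B2–B3, B2–B4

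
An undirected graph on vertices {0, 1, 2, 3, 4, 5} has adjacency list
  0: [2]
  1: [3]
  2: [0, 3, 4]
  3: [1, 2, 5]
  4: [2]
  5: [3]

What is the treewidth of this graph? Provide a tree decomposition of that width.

Treewidth 1.
One optimal decomposition is:
Bags: B1 = {0, 2}  B2 = {2, 4}  B3 = {2, 3}  B4 = {1, 3}  B5 = {3, 5}
Tree: B1–B2, B1–B3, B3–B4, B4–B5

Each bag holds 2 vertices, so the decomposition has width 1, which upper-bounds the treewidth. Since G has at least one edge (e.g. 2–0), it is not an edgeless graph, so tw(G) ≥ 1. The upper and lower bounds meet at 1, so that is the treewidth.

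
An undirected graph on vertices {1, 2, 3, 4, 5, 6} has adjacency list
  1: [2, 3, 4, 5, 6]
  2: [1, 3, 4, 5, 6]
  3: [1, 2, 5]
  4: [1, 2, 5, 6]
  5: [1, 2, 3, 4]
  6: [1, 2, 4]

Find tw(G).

3

A width-3 tree decomposition is:
Bags: B1 = {1, 2, 3, 5}  B2 = {1, 2, 4, 5}  B3 = {1, 2, 4, 6}
Tree: B1–B2, B2–B3
The largest bag has 4 vertices, giving width 3; this decomposition certifies tw(G) ≤ 3. On the other hand G contains the 4-clique {1, 2, 3, 5}. A clique must lie in a single bag of any decomposition, so no decomposition can have width below 3. Hence tw(G) = 3 exactly.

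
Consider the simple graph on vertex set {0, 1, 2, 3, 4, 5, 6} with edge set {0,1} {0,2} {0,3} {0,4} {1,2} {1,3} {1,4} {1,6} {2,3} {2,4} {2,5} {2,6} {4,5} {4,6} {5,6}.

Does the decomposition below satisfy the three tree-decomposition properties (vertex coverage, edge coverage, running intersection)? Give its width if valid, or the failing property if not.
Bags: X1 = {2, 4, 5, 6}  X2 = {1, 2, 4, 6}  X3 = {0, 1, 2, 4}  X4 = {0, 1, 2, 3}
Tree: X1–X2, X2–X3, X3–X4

Vertex coverage: the bags together contain {0, 1, 2, 3, 4, 5, 6}, the full vertex set. Edge coverage: each edge of G has both endpoints in at least one bag. Running intersection: for every vertex, the bags containing it form a connected subtree. All three properties hold, so this is a valid tree decomposition of width max|bag| − 1 = 3, and hence tw(G) ≤ 3.

Yes; width 3.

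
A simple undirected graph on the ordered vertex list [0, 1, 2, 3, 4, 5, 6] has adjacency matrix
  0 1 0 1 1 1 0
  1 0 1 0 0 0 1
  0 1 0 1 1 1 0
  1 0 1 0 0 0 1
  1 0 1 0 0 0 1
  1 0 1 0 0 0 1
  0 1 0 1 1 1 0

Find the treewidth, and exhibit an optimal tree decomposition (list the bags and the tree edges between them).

Every bag has size at most 4, so the width is 4 − 1 = 3 and tw(G) ≤ 3. For the lower bound: the 4 vertex sets {0,4}, {3,6}, {2}, {1} are disjoint, each induces a connected subgraph, and every pair is joined by at least one edge of G. Contracting each set to a single vertex therefore yields K_{4} as a minor, and since treewidth is minor-monotone, tw(G) ≥ tw(K_{4}) = 3. Hence tw(G) = 3 exactly.

Treewidth 3.
One optimal decomposition is:
Bags: B1 = {0, 2, 4, 6}  B2 = {0, 2, 3, 6}  B3 = {0, 1, 2, 6}  B4 = {0, 2, 5, 6}
Tree: B1–B2, B2–B3, B3–B4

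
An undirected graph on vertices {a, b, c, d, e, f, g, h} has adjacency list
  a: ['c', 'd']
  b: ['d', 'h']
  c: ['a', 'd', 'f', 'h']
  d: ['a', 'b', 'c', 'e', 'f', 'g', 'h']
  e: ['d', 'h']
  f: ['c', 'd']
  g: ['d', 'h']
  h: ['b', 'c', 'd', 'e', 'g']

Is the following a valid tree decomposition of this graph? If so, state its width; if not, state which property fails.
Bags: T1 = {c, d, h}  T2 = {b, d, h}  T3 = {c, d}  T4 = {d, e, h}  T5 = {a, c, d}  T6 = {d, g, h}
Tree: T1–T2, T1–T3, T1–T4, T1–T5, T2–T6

No — vertex f appears in no bag.

A tree decomposition must satisfy three properties: every vertex lies in some bag; for every edge, both endpoints lie together in some bag; and for every vertex, the bags containing it form a connected subtree. Here vertex f appears in no bag, so the decomposition is invalid.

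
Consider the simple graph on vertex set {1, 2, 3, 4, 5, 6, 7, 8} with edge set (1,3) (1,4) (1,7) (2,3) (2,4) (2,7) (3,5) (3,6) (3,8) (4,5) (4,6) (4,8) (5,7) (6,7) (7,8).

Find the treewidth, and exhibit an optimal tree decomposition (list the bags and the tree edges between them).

The largest bag has 4 vertices, giving width 3; this decomposition certifies tw(G) ≤ 3. For the lower bound: the 4 vertex sets {7,8}, {3,6}, {4}, {5} are disjoint, each induces a connected subgraph, and every pair is joined by at least one edge of G. Contracting each set to a single vertex therefore yields K_{4} as a minor, and since treewidth is minor-monotone, tw(G) ≥ tw(K_{4}) = 3. The upper and lower bounds meet at 3, so that is the treewidth.

Treewidth 3.
One optimal decomposition is:
Bags: B1 = {3, 4, 7, 8}  B2 = {3, 4, 6, 7}  B3 = {3, 4, 5, 7}  B4 = {2, 3, 4, 7}  B5 = {1, 3, 4, 7}
Tree: B1–B2, B2–B3, B3–B4, B4–B5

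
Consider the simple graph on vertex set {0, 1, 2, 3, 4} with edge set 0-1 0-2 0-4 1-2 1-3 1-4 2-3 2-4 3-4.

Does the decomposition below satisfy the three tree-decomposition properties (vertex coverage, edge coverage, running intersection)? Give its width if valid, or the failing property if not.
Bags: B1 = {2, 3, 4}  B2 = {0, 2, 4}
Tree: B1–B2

A tree decomposition must satisfy three properties: every vertex lies in some bag; for every edge, both endpoints lie together in some bag; and for every vertex, the bags containing it form a connected subtree. Here vertex 1 appears in no bag, so the decomposition is invalid.

No — vertex 1 appears in no bag.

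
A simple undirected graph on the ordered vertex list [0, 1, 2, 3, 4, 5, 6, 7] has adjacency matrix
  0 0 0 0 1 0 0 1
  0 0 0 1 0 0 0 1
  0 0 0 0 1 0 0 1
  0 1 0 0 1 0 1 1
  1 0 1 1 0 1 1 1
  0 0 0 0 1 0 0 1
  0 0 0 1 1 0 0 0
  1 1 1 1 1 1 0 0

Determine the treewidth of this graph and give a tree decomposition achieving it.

Every bag has size at most 3, so the width is 3 − 1 = 2 and tw(G) ≤ 2. For the lower bound, the 3 vertices {1, 3, 7} are pairwise adjacent, and any tree decomposition puts a clique entirely inside one bag — forcing width ≥ 2. Therefore the treewidth is 2.

Treewidth 2.
Bags: B1 = {3, 4, 7}  B2 = {0, 4, 7}  B3 = {4, 5, 7}  B4 = {3, 4, 6}  B5 = {2, 4, 7}  B6 = {1, 3, 7}
Tree: B1–B2, B2–B3, B1–B4, B1–B5, B1–B6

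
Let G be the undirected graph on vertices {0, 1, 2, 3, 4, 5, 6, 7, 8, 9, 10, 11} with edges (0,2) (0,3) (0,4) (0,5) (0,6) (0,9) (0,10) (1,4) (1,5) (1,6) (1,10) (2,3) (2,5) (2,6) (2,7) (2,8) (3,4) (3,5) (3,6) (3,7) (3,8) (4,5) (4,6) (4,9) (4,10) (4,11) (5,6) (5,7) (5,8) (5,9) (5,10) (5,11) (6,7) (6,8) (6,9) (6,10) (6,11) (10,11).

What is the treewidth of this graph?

A width-4 tree decomposition is:
Bags: B1 = {0, 3, 4, 5, 6}  B2 = {0, 4, 5, 6, 9}  B3 = {0, 2, 3, 5, 6}  B4 = {0, 4, 5, 6, 10}  B5 = {2, 3, 5, 6, 8}  B6 = {1, 4, 5, 6, 10}  B7 = {4, 5, 6, 10, 11}  B8 = {2, 3, 5, 6, 7}
Tree: B1–B2, B1–B3, B1–B4, B3–B5, B4–B6, B6–B7, B3–B8
Each bag holds 5 vertices, so the decomposition has width 4, which upper-bounds the treewidth. Conversely, {2, 3, 5, 6, 8} is a clique of size 5, and the vertices of any clique must share a bag in every tree decomposition; so some bag has ≥ 5 vertices and tw(G) ≥ 4. The upper and lower bounds meet at 4, so that is the treewidth.

4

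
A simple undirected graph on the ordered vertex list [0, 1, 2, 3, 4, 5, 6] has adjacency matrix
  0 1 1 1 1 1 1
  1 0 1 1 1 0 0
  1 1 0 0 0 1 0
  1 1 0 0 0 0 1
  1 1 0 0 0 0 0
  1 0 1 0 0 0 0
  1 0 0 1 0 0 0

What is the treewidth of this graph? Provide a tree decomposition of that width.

The largest bag has 3 vertices, giving width 2; this decomposition certifies tw(G) ≤ 2. On the other hand G contains the 3-clique {0, 1, 2}. A clique must lie in a single bag of any decomposition, so no decomposition can have width below 2. Therefore the treewidth is 2.

Treewidth 2.
One optimal decomposition is:
Bags: B1 = {0, 1, 2}  B2 = {0, 1, 3}  B3 = {0, 1, 4}  B4 = {0, 3, 6}  B5 = {0, 2, 5}
Tree: B1–B2, B2–B3, B2–B4, B1–B5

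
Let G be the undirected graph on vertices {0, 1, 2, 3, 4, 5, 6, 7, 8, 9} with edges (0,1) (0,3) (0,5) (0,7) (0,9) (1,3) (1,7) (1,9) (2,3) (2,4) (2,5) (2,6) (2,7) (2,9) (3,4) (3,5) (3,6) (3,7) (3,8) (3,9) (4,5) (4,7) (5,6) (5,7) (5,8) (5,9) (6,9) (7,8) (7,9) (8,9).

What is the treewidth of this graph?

A width-4 tree decomposition is:
Bags: B1 = {2, 3, 5, 7, 9}  B2 = {3, 5, 7, 8, 9}  B3 = {0, 3, 5, 7, 9}  B4 = {2, 3, 4, 5, 7}  B5 = {0, 1, 3, 7, 9}  B6 = {2, 3, 5, 6, 9}
Tree: B1–B2, B2–B3, B1–B4, B3–B5, B1–B6
Each bag holds 5 vertices, so the decomposition has width 4, which upper-bounds the treewidth. Conversely, {0, 1, 3, 7, 9} is a clique of size 5, and the vertices of any clique must share a bag in every tree decomposition; so some bag has ≥ 5 vertices and tw(G) ≥ 4. The upper and lower bounds meet at 4, so that is the treewidth.

4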